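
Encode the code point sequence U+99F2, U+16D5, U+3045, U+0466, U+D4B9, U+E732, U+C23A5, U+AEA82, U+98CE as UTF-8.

U+99F2: 3-byte form → E9 A7 B2.
U+16D5: 3-byte form → E1 9B 95.
U+3045: 3-byte form → E3 81 85.
U+0466: 2-byte form → D1 A6.
U+D4B9: 3-byte form → ED 92 B9.
U+E732: 3-byte form → EE 9C B2.
U+C23A5: 4-byte form → F3 82 8E A5.
U+AEA82: 4-byte form → F2 AE AA 82.
U+98CE: 3-byte form → E9 A3 8E.
Concatenated (28 bytes): E9 A7 B2 E1 9B 95 E3 81 85 D1 A6 ED 92 B9 EE 9C B2 F3 82 8E A5 F2 AE AA 82 E9 A3 8E.

E9 A7 B2 E1 9B 95 E3 81 85 D1 A6 ED 92 B9 EE 9C B2 F3 82 8E A5 F2 AE AA 82 E9 A3 8E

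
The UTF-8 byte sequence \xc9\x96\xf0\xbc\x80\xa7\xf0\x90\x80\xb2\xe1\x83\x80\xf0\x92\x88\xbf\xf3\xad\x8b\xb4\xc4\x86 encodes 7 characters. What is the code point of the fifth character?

Offset 0: leading byte 0xC9 = 11001001 → 2-byte char #1 = C9 96.
Offset 2: leading byte 0xF0 = 11110000 → 4-byte char #2 = F0 BC 80 A7.
Offset 6: leading byte 0xF0 = 11110000 → 4-byte char #3 = F0 90 80 B2.
Offset 10: leading byte 0xE1 = 11100001 → 3-byte char #4 = E1 83 80.
Offset 13: leading byte 0xF0 = 11110000 → 4-byte char #5 = F0 92 88 BF.
Leading byte 0xF0 = 11110000 matches 11110xxx → 4-byte sequence.
Byte 1: 0xF0 = 11110000, payload 000 (3 bits).
Byte 2: 0x92 = 10010010 (10xxxxxx ✓), payload 010010.
Byte 3: 0x88 = 10001000 (10xxxxxx ✓), payload 001000.
Byte 4: 0xBF = 10111111 (10xxxxxx ✓), payload 111111.
Concatenate: 000010010001000111111 = 0x1223F (21 bits → U+1223F).

U+1223F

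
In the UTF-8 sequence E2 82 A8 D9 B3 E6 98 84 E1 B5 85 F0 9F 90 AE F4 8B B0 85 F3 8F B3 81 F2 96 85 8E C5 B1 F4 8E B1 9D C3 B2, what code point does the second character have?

U+0673

Offset 0: leading byte 0xE2 = 11100010 → 3-byte char #1 = E2 82 A8.
Offset 3: leading byte 0xD9 = 11011001 → 2-byte char #2 = D9 B3.
Leading byte 0xD9 = 11011001 matches 110xxxxx → 2-byte sequence.
Byte 1: 0xD9 = 11011001, payload 11001 (5 bits).
Byte 2: 0xB3 = 10110011 (10xxxxxx ✓), payload 110011.
Concatenate: 11001110011 = 0x673 (11 bits → U+0673).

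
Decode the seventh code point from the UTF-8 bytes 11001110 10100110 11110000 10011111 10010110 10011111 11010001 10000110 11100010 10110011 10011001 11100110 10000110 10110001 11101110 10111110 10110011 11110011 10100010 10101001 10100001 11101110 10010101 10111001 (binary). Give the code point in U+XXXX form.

Offset 0: leading byte 0xCE = 11001110 → 2-byte char #1 = CE A6.
Offset 2: leading byte 0xF0 = 11110000 → 4-byte char #2 = F0 9F 96 9F.
Offset 6: leading byte 0xD1 = 11010001 → 2-byte char #3 = D1 86.
Offset 8: leading byte 0xE2 = 11100010 → 3-byte char #4 = E2 B3 99.
Offset 11: leading byte 0xE6 = 11100110 → 3-byte char #5 = E6 86 B1.
Offset 14: leading byte 0xEE = 11101110 → 3-byte char #6 = EE BE B3.
Offset 17: leading byte 0xF3 = 11110011 → 4-byte char #7 = F3 A2 A9 A1.
Leading byte 0xF3 = 11110011 matches 11110xxx → 4-byte sequence.
Byte 1: 0xF3 = 11110011, payload 011 (3 bits).
Byte 2: 0xA2 = 10100010 (10xxxxxx ✓), payload 100010.
Byte 3: 0xA9 = 10101001 (10xxxxxx ✓), payload 101001.
Byte 4: 0xA1 = 10100001 (10xxxxxx ✓), payload 100001.
Concatenate: 011100010101001100001 = 0xE2A61 (21 bits → U+E2A61).

U+E2A61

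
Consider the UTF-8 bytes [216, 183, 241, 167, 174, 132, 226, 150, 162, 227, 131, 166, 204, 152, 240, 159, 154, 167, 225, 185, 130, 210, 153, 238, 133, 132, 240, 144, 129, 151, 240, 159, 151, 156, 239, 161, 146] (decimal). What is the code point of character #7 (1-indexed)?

U+1E42

Offset 0: leading byte 0xD8 = 11011000 → 2-byte char #1 = D8 B7.
Offset 2: leading byte 0xF1 = 11110001 → 4-byte char #2 = F1 A7 AE 84.
Offset 6: leading byte 0xE2 = 11100010 → 3-byte char #3 = E2 96 A2.
Offset 9: leading byte 0xE3 = 11100011 → 3-byte char #4 = E3 83 A6.
Offset 12: leading byte 0xCC = 11001100 → 2-byte char #5 = CC 98.
Offset 14: leading byte 0xF0 = 11110000 → 4-byte char #6 = F0 9F 9A A7.
Offset 18: leading byte 0xE1 = 11100001 → 3-byte char #7 = E1 B9 82.
Leading byte 0xE1 = 11100001 matches 1110xxxx → 3-byte sequence.
Byte 1: 0xE1 = 11100001, payload 0001 (4 bits).
Byte 2: 0xB9 = 10111001 (10xxxxxx ✓), payload 111001.
Byte 3: 0x82 = 10000010 (10xxxxxx ✓), payload 000010.
Concatenate: 0001111001000010 = 0x1E42 (16 bits → U+1E42).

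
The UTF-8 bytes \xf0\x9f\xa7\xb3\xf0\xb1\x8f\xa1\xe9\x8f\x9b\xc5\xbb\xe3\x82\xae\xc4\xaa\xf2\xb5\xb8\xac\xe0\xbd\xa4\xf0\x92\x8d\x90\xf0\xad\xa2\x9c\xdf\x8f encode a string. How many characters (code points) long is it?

Byte at offset 0: 0xF0 = 11110000 → 4-byte char (#1). Advance 4.
Byte at offset 4: 0xF0 = 11110000 → 4-byte char (#2). Advance 4.
Byte at offset 8: 0xE9 = 11101001 → 3-byte char (#3). Advance 3.
Byte at offset 11: 0xC5 = 11000101 → 2-byte char (#4). Advance 2.
Byte at offset 13: 0xE3 = 11100011 → 3-byte char (#5). Advance 3.
Byte at offset 16: 0xC4 = 11000100 → 2-byte char (#6). Advance 2.
Byte at offset 18: 0xF2 = 11110010 → 4-byte char (#7). Advance 4.
Byte at offset 22: 0xE0 = 11100000 → 3-byte char (#8). Advance 3.
Byte at offset 25: 0xF0 = 11110000 → 4-byte char (#9). Advance 4.
Byte at offset 29: 0xF0 = 11110000 → 4-byte char (#10). Advance 4.
Byte at offset 33: 0xDF = 11011111 → 2-byte char (#11). Advance 2.
Reached end at offset 35 after 11 code points.

11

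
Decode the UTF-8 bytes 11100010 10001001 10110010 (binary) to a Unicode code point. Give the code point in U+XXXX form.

U+2272

Leading byte 0xE2 = 11100010 matches 1110xxxx → 3-byte sequence.
Byte 1: 0xE2 = 11100010, payload 0010 (4 bits).
Byte 2: 0x89 = 10001001 (10xxxxxx ✓), payload 001001.
Byte 3: 0xB2 = 10110010 (10xxxxxx ✓), payload 110010.
Concatenate: 0010001001110010 = 0x2272 (16 bits → U+2272).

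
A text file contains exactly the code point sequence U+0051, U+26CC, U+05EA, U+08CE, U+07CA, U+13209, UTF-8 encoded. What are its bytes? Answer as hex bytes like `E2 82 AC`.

51 E2 9B 8C D7 AA E0 A3 8E DF 8A F0 93 88 89

U+0051: 1-byte form → 51.
U+26CC: 3-byte form → E2 9B 8C.
U+05EA: 2-byte form → D7 AA.
U+08CE: 3-byte form → E0 A3 8E.
U+07CA: 2-byte form → DF 8A.
U+13209: 4-byte form → F0 93 88 89.
Concatenated (15 bytes): 51 E2 9B 8C D7 AA E0 A3 8E DF 8A F0 93 88 89.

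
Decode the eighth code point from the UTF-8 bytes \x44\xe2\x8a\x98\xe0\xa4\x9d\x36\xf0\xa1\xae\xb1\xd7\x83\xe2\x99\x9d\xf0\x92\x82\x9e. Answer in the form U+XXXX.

U+1209E

Offset 0: leading byte 0x44 = 01000100 → 1-byte char #1 = 44.
Offset 1: leading byte 0xE2 = 11100010 → 3-byte char #2 = E2 8A 98.
Offset 4: leading byte 0xE0 = 11100000 → 3-byte char #3 = E0 A4 9D.
Offset 7: leading byte 0x36 = 00110110 → 1-byte char #4 = 36.
Offset 8: leading byte 0xF0 = 11110000 → 4-byte char #5 = F0 A1 AE B1.
Offset 12: leading byte 0xD7 = 11010111 → 2-byte char #6 = D7 83.
Offset 14: leading byte 0xE2 = 11100010 → 3-byte char #7 = E2 99 9D.
Offset 17: leading byte 0xF0 = 11110000 → 4-byte char #8 = F0 92 82 9E.
Leading byte 0xF0 = 11110000 matches 11110xxx → 4-byte sequence.
Byte 1: 0xF0 = 11110000, payload 000 (3 bits).
Byte 2: 0x92 = 10010010 (10xxxxxx ✓), payload 010010.
Byte 3: 0x82 = 10000010 (10xxxxxx ✓), payload 000010.
Byte 4: 0x9E = 10011110 (10xxxxxx ✓), payload 011110.
Concatenate: 000010010000010011110 = 0x1209E (21 bits → U+1209E).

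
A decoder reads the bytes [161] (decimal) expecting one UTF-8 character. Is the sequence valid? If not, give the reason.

invalid (continuation byte with no leading byte)

Byte 0xA1 = 10100001 has the form 10xxxxxx — a continuation byte — but there is no preceding leading byte.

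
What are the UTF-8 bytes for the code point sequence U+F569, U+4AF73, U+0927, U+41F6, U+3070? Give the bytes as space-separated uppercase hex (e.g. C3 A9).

U+F569: 3-byte form → EF 95 A9.
U+4AF73: 4-byte form → F1 8A BD B3.
U+0927: 3-byte form → E0 A4 A7.
U+41F6: 3-byte form → E4 87 B6.
U+3070: 3-byte form → E3 81 B0.
Concatenated (16 bytes): EF 95 A9 F1 8A BD B3 E0 A4 A7 E4 87 B6 E3 81 B0.

EF 95 A9 F1 8A BD B3 E0 A4 A7 E4 87 B6 E3 81 B0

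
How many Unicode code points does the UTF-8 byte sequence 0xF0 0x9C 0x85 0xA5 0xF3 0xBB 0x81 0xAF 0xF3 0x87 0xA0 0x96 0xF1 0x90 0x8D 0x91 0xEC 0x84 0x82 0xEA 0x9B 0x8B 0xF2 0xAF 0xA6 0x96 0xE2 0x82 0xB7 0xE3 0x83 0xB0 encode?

9

Byte at offset 0: 0xF0 = 11110000 → 4-byte char (#1). Advance 4.
Byte at offset 4: 0xF3 = 11110011 → 4-byte char (#2). Advance 4.
Byte at offset 8: 0xF3 = 11110011 → 4-byte char (#3). Advance 4.
Byte at offset 12: 0xF1 = 11110001 → 4-byte char (#4). Advance 4.
Byte at offset 16: 0xEC = 11101100 → 3-byte char (#5). Advance 3.
Byte at offset 19: 0xEA = 11101010 → 3-byte char (#6). Advance 3.
Byte at offset 22: 0xF2 = 11110010 → 4-byte char (#7). Advance 4.
Byte at offset 26: 0xE2 = 11100010 → 3-byte char (#8). Advance 3.
Byte at offset 29: 0xE3 = 11100011 → 3-byte char (#9). Advance 3.
Reached end at offset 32 after 9 code points.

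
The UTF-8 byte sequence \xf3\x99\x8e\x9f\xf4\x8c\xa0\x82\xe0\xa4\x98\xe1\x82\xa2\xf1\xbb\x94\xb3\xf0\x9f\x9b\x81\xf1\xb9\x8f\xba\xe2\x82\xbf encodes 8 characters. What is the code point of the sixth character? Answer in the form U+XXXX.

Offset 0: leading byte 0xF3 = 11110011 → 4-byte char #1 = F3 99 8E 9F.
Offset 4: leading byte 0xF4 = 11110100 → 4-byte char #2 = F4 8C A0 82.
Offset 8: leading byte 0xE0 = 11100000 → 3-byte char #3 = E0 A4 98.
Offset 11: leading byte 0xE1 = 11100001 → 3-byte char #4 = E1 82 A2.
Offset 14: leading byte 0xF1 = 11110001 → 4-byte char #5 = F1 BB 94 B3.
Offset 18: leading byte 0xF0 = 11110000 → 4-byte char #6 = F0 9F 9B 81.
Leading byte 0xF0 = 11110000 matches 11110xxx → 4-byte sequence.
Byte 1: 0xF0 = 11110000, payload 000 (3 bits).
Byte 2: 0x9F = 10011111 (10xxxxxx ✓), payload 011111.
Byte 3: 0x9B = 10011011 (10xxxxxx ✓), payload 011011.
Byte 4: 0x81 = 10000001 (10xxxxxx ✓), payload 000001.
Concatenate: 000011111011011000001 = 0x1F6C1 (21 bits → U+1F6C1).

U+1F6C1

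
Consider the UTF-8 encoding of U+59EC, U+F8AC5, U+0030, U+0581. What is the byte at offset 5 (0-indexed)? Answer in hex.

U+59EC → 3-byte form E5 A7 AC at offsets 0–2.
U+F8AC5 → 4-byte form F3 B8 AB 85 at offsets 3–6.
Offset 5 falls in char 2's range; it's byte 3 of F3 B8 AB 85 = 0xAB.

0xAB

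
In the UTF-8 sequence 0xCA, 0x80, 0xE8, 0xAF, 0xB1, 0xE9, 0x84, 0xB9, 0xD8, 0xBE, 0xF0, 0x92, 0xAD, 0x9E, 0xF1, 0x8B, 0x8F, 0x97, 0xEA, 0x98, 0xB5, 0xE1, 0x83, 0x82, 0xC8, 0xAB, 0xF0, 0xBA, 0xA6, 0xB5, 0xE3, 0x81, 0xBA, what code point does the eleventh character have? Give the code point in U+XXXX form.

Offset 0: leading byte 0xCA = 11001010 → 2-byte char #1 = CA 80.
Offset 2: leading byte 0xE8 = 11101000 → 3-byte char #2 = E8 AF B1.
Offset 5: leading byte 0xE9 = 11101001 → 3-byte char #3 = E9 84 B9.
Offset 8: leading byte 0xD8 = 11011000 → 2-byte char #4 = D8 BE.
Offset 10: leading byte 0xF0 = 11110000 → 4-byte char #5 = F0 92 AD 9E.
Offset 14: leading byte 0xF1 = 11110001 → 4-byte char #6 = F1 8B 8F 97.
Offset 18: leading byte 0xEA = 11101010 → 3-byte char #7 = EA 98 B5.
Offset 21: leading byte 0xE1 = 11100001 → 3-byte char #8 = E1 83 82.
Offset 24: leading byte 0xC8 = 11001000 → 2-byte char #9 = C8 AB.
Offset 26: leading byte 0xF0 = 11110000 → 4-byte char #10 = F0 BA A6 B5.
Offset 30: leading byte 0xE3 = 11100011 → 3-byte char #11 = E3 81 BA.
Leading byte 0xE3 = 11100011 matches 1110xxxx → 3-byte sequence.
Byte 1: 0xE3 = 11100011, payload 0011 (4 bits).
Byte 2: 0x81 = 10000001 (10xxxxxx ✓), payload 000001.
Byte 3: 0xBA = 10111010 (10xxxxxx ✓), payload 111010.
Concatenate: 0011000001111010 = 0x307A (16 bits → U+307A).

U+307A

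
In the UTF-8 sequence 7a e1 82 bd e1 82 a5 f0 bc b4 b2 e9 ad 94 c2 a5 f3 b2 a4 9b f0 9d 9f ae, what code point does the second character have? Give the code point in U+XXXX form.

U+10BD

Offset 0: leading byte 0x7A = 01111010 → 1-byte char #1 = 7A.
Offset 1: leading byte 0xE1 = 11100001 → 3-byte char #2 = E1 82 BD.
Leading byte 0xE1 = 11100001 matches 1110xxxx → 3-byte sequence.
Byte 1: 0xE1 = 11100001, payload 0001 (4 bits).
Byte 2: 0x82 = 10000010 (10xxxxxx ✓), payload 000010.
Byte 3: 0xBD = 10111101 (10xxxxxx ✓), payload 111101.
Concatenate: 0001000010111101 = 0x10BD (16 bits → U+10BD).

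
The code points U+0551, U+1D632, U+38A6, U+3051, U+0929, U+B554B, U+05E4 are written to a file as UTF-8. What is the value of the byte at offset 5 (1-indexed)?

1-indexed offset 5 is 0-indexed offset 4.
U+0551 → 2-byte form D5 91 at offsets 0–1.
U+1D632 → 4-byte form F0 9D 98 B2 at offsets 2–5.
Offset 4 falls in char 2's range; it's byte 3 of F0 9D 98 B2 = 0x98.

0x98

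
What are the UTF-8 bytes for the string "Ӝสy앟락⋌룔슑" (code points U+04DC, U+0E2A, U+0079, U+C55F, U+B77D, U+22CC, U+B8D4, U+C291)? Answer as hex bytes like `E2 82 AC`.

D3 9C E0 B8 AA 79 EC 95 9F EB 9D BD E2 8B 8C EB A3 94 EC 8A 91

U+04DC: 2-byte form → D3 9C.
U+0E2A: 3-byte form → E0 B8 AA.
U+0079: 1-byte form → 79.
U+C55F: 3-byte form → EC 95 9F.
U+B77D: 3-byte form → EB 9D BD.
U+22CC: 3-byte form → E2 8B 8C.
U+B8D4: 3-byte form → EB A3 94.
U+C291: 3-byte form → EC 8A 91.
Concatenated (21 bytes): D3 9C E0 B8 AA 79 EC 95 9F EB 9D BD E2 8B 8C EB A3 94 EC 8A 91.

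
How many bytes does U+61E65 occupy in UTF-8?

4

U+61E65 = 0x61E65. UTF-8 uses 1 byte below 0x80, 2 below 0x800, 3 below 0x10000, 4 up to 0x10FFFF. 0x61E65 is in U+10000–U+10FFFF → 4 bytes.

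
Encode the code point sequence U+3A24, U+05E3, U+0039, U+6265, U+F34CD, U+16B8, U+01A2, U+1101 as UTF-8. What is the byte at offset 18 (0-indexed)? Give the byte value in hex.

U+3A24 → 3-byte form E3 A8 A4 at offsets 0–2.
U+05E3 → 2-byte form D7 A3 at offsets 3–4.
U+0039 → 1-byte form 39 at offsets 5–5.
U+6265 → 3-byte form E6 89 A5 at offsets 6–8.
U+F34CD → 4-byte form F3 B3 93 8D at offsets 9–12.
U+16B8 → 3-byte form E1 9A B8 at offsets 13–15.
U+01A2 → 2-byte form C6 A2 at offsets 16–17.
U+1101 → 3-byte form E1 84 81 at offsets 18–20.
Offset 18 falls in char 8's range; it's byte 1 of E1 84 81 = 0xE1.

0xE1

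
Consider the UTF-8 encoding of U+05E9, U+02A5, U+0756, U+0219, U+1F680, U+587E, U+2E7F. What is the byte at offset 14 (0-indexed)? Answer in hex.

0xBE

U+05E9 → 2-byte form D7 A9 at offsets 0–1.
U+02A5 → 2-byte form CA A5 at offsets 2–3.
U+0756 → 2-byte form DD 96 at offsets 4–5.
U+0219 → 2-byte form C8 99 at offsets 6–7.
U+1F680 → 4-byte form F0 9F 9A 80 at offsets 8–11.
U+587E → 3-byte form E5 A1 BE at offsets 12–14.
Offset 14 falls in char 6's range; it's byte 3 of E5 A1 BE = 0xBE.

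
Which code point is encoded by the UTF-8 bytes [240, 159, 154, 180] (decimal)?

U+1F6B4

Leading byte 0xF0 = 11110000 matches 11110xxx → 4-byte sequence.
Byte 1: 0xF0 = 11110000, payload 000 (3 bits).
Byte 2: 0x9F = 10011111 (10xxxxxx ✓), payload 011111.
Byte 3: 0x9A = 10011010 (10xxxxxx ✓), payload 011010.
Byte 4: 0xB4 = 10110100 (10xxxxxx ✓), payload 110100.
Concatenate: 000011111011010110100 = 0x1F6B4 (21 bits → U+1F6B4).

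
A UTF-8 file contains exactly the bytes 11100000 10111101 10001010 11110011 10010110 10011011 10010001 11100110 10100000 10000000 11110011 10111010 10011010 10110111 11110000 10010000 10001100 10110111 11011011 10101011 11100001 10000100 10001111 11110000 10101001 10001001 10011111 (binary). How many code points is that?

Byte at offset 0: 0xE0 = 11100000 → 3-byte char (#1). Advance 3.
Byte at offset 3: 0xF3 = 11110011 → 4-byte char (#2). Advance 4.
Byte at offset 7: 0xE6 = 11100110 → 3-byte char (#3). Advance 3.
Byte at offset 10: 0xF3 = 11110011 → 4-byte char (#4). Advance 4.
Byte at offset 14: 0xF0 = 11110000 → 4-byte char (#5). Advance 4.
Byte at offset 18: 0xDB = 11011011 → 2-byte char (#6). Advance 2.
Byte at offset 20: 0xE1 = 11100001 → 3-byte char (#7). Advance 3.
Byte at offset 23: 0xF0 = 11110000 → 4-byte char (#8). Advance 4.
Reached end at offset 27 after 8 code points.

8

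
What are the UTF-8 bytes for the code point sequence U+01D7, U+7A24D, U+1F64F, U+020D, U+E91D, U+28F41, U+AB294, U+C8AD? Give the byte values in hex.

C7 97 F1 BA 89 8D F0 9F 99 8F C8 8D EE A4 9D F0 A8 BD 81 F2 AB 8A 94 EC A2 AD

U+01D7: 2-byte form → C7 97.
U+7A24D: 4-byte form → F1 BA 89 8D.
U+1F64F: 4-byte form → F0 9F 99 8F.
U+020D: 2-byte form → C8 8D.
U+E91D: 3-byte form → EE A4 9D.
U+28F41: 4-byte form → F0 A8 BD 81.
U+AB294: 4-byte form → F2 AB 8A 94.
U+C8AD: 3-byte form → EC A2 AD.
Concatenated (26 bytes): C7 97 F1 BA 89 8D F0 9F 99 8F C8 8D EE A4 9D F0 A8 BD 81 F2 AB 8A 94 EC A2 AD.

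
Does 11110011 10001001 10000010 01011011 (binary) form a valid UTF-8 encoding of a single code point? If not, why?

invalid (non-continuation byte where continuation expected)

Leading byte 0xF3 = 11110011 → 4-byte form.
Byte 4 is 0x5B = 01011011, which is not 10xxxxxx — expected a continuation byte.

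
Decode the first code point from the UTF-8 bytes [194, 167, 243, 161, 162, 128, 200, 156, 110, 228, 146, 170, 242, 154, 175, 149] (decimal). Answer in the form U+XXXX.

U+00A7

Offset 0: leading byte 0xC2 = 11000010 → 2-byte char #1 = C2 A7.
Leading byte 0xC2 = 11000010 matches 110xxxxx → 2-byte sequence.
Byte 1: 0xC2 = 11000010, payload 00010 (5 bits).
Byte 2: 0xA7 = 10100111 (10xxxxxx ✓), payload 100111.
Concatenate: 00010100111 = 0xA7 (11 bits → U+00A7).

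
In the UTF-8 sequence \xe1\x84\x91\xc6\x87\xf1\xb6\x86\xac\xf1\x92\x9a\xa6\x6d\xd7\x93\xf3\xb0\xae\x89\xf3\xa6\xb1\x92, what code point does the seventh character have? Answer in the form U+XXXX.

Offset 0: leading byte 0xE1 = 11100001 → 3-byte char #1 = E1 84 91.
Offset 3: leading byte 0xC6 = 11000110 → 2-byte char #2 = C6 87.
Offset 5: leading byte 0xF1 = 11110001 → 4-byte char #3 = F1 B6 86 AC.
Offset 9: leading byte 0xF1 = 11110001 → 4-byte char #4 = F1 92 9A A6.
Offset 13: leading byte 0x6D = 01101101 → 1-byte char #5 = 6D.
Offset 14: leading byte 0xD7 = 11010111 → 2-byte char #6 = D7 93.
Offset 16: leading byte 0xF3 = 11110011 → 4-byte char #7 = F3 B0 AE 89.
Leading byte 0xF3 = 11110011 matches 11110xxx → 4-byte sequence.
Byte 1: 0xF3 = 11110011, payload 011 (3 bits).
Byte 2: 0xB0 = 10110000 (10xxxxxx ✓), payload 110000.
Byte 3: 0xAE = 10101110 (10xxxxxx ✓), payload 101110.
Byte 4: 0x89 = 10001001 (10xxxxxx ✓), payload 001001.
Concatenate: 011110000101110001001 = 0xF0B89 (21 bits → U+F0B89).

U+F0B89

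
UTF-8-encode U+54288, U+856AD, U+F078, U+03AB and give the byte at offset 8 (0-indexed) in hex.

U+54288 → 4-byte form F1 94 8A 88 at offsets 0–3.
U+856AD → 4-byte form F2 85 9A AD at offsets 4–7.
U+F078 → 3-byte form EF 81 B8 at offsets 8–10.
Offset 8 falls in char 3's range; it's byte 1 of EF 81 B8 = 0xEF.

0xEF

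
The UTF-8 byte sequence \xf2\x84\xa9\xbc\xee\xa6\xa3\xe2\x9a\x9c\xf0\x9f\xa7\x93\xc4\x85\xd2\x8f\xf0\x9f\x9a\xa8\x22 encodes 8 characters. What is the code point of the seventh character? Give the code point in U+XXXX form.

Offset 0: leading byte 0xF2 = 11110010 → 4-byte char #1 = F2 84 A9 BC.
Offset 4: leading byte 0xEE = 11101110 → 3-byte char #2 = EE A6 A3.
Offset 7: leading byte 0xE2 = 11100010 → 3-byte char #3 = E2 9A 9C.
Offset 10: leading byte 0xF0 = 11110000 → 4-byte char #4 = F0 9F A7 93.
Offset 14: leading byte 0xC4 = 11000100 → 2-byte char #5 = C4 85.
Offset 16: leading byte 0xD2 = 11010010 → 2-byte char #6 = D2 8F.
Offset 18: leading byte 0xF0 = 11110000 → 4-byte char #7 = F0 9F 9A A8.
Leading byte 0xF0 = 11110000 matches 11110xxx → 4-byte sequence.
Byte 1: 0xF0 = 11110000, payload 000 (3 bits).
Byte 2: 0x9F = 10011111 (10xxxxxx ✓), payload 011111.
Byte 3: 0x9A = 10011010 (10xxxxxx ✓), payload 011010.
Byte 4: 0xA8 = 10101000 (10xxxxxx ✓), payload 101000.
Concatenate: 000011111011010101000 = 0x1F6A8 (21 bits → U+1F6A8).

U+1F6A8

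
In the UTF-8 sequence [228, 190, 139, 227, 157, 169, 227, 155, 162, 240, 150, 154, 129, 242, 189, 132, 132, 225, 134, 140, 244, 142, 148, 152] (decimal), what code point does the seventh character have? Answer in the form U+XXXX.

Offset 0: leading byte 0xE4 = 11100100 → 3-byte char #1 = E4 BE 8B.
Offset 3: leading byte 0xE3 = 11100011 → 3-byte char #2 = E3 9D A9.
Offset 6: leading byte 0xE3 = 11100011 → 3-byte char #3 = E3 9B A2.
Offset 9: leading byte 0xF0 = 11110000 → 4-byte char #4 = F0 96 9A 81.
Offset 13: leading byte 0xF2 = 11110010 → 4-byte char #5 = F2 BD 84 84.
Offset 17: leading byte 0xE1 = 11100001 → 3-byte char #6 = E1 86 8C.
Offset 20: leading byte 0xF4 = 11110100 → 4-byte char #7 = F4 8E 94 98.
Leading byte 0xF4 = 11110100 matches 11110xxx → 4-byte sequence.
Byte 1: 0xF4 = 11110100, payload 100 (3 bits).
Byte 2: 0x8E = 10001110 (10xxxxxx ✓), payload 001110.
Byte 3: 0x94 = 10010100 (10xxxxxx ✓), payload 010100.
Byte 4: 0x98 = 10011000 (10xxxxxx ✓), payload 011000.
Concatenate: 100001110010100011000 = 0x10E518 (21 bits → U+10E518).

U+10E518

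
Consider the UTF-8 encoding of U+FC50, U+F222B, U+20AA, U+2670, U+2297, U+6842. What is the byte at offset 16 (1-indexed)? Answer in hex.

0x97

1-indexed offset 16 is 0-indexed offset 15.
U+FC50 → 3-byte form EF B1 90 at offsets 0–2.
U+F222B → 4-byte form F3 B2 88 AB at offsets 3–6.
U+20AA → 3-byte form E2 82 AA at offsets 7–9.
U+2670 → 3-byte form E2 99 B0 at offsets 10–12.
U+2297 → 3-byte form E2 8A 97 at offsets 13–15.
Offset 15 falls in char 5's range; it's byte 3 of E2 8A 97 = 0x97.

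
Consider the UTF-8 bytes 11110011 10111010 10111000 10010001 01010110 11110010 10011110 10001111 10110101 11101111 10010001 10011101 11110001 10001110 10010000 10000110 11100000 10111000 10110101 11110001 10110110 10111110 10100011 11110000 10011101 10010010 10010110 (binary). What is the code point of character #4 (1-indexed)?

U+F45D

Offset 0: leading byte 0xF3 = 11110011 → 4-byte char #1 = F3 BA B8 91.
Offset 4: leading byte 0x56 = 01010110 → 1-byte char #2 = 56.
Offset 5: leading byte 0xF2 = 11110010 → 4-byte char #3 = F2 9E 8F B5.
Offset 9: leading byte 0xEF = 11101111 → 3-byte char #4 = EF 91 9D.
Leading byte 0xEF = 11101111 matches 1110xxxx → 3-byte sequence.
Byte 1: 0xEF = 11101111, payload 1111 (4 bits).
Byte 2: 0x91 = 10010001 (10xxxxxx ✓), payload 010001.
Byte 3: 0x9D = 10011101 (10xxxxxx ✓), payload 011101.
Concatenate: 1111010001011101 = 0xF45D (16 bits → U+F45D).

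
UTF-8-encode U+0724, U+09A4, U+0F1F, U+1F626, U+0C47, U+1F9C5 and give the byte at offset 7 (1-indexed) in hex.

1-indexed offset 7 is 0-indexed offset 6.
U+0724 → 2-byte form DC A4 at offsets 0–1.
U+09A4 → 3-byte form E0 A6 A4 at offsets 2–4.
U+0F1F → 3-byte form E0 BC 9F at offsets 5–7.
Offset 6 falls in char 3's range; it's byte 2 of E0 BC 9F = 0xBC.

0xBC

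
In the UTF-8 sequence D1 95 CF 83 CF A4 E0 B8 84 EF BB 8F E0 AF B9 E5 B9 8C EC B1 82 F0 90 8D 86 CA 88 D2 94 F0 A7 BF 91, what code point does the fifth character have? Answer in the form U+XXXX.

U+FECF

Offset 0: leading byte 0xD1 = 11010001 → 2-byte char #1 = D1 95.
Offset 2: leading byte 0xCF = 11001111 → 2-byte char #2 = CF 83.
Offset 4: leading byte 0xCF = 11001111 → 2-byte char #3 = CF A4.
Offset 6: leading byte 0xE0 = 11100000 → 3-byte char #4 = E0 B8 84.
Offset 9: leading byte 0xEF = 11101111 → 3-byte char #5 = EF BB 8F.
Leading byte 0xEF = 11101111 matches 1110xxxx → 3-byte sequence.
Byte 1: 0xEF = 11101111, payload 1111 (4 bits).
Byte 2: 0xBB = 10111011 (10xxxxxx ✓), payload 111011.
Byte 3: 0x8F = 10001111 (10xxxxxx ✓), payload 001111.
Concatenate: 1111111011001111 = 0xFECF (16 bits → U+FECF).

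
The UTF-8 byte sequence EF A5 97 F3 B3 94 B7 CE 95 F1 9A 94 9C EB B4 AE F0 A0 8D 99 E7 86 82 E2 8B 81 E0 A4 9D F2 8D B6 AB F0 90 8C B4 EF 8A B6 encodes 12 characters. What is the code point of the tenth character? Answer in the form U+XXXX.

U+8DDAB

Offset 0: leading byte 0xEF = 11101111 → 3-byte char #1 = EF A5 97.
Offset 3: leading byte 0xF3 = 11110011 → 4-byte char #2 = F3 B3 94 B7.
Offset 7: leading byte 0xCE = 11001110 → 2-byte char #3 = CE 95.
Offset 9: leading byte 0xF1 = 11110001 → 4-byte char #4 = F1 9A 94 9C.
Offset 13: leading byte 0xEB = 11101011 → 3-byte char #5 = EB B4 AE.
Offset 16: leading byte 0xF0 = 11110000 → 4-byte char #6 = F0 A0 8D 99.
Offset 20: leading byte 0xE7 = 11100111 → 3-byte char #7 = E7 86 82.
Offset 23: leading byte 0xE2 = 11100010 → 3-byte char #8 = E2 8B 81.
Offset 26: leading byte 0xE0 = 11100000 → 3-byte char #9 = E0 A4 9D.
Offset 29: leading byte 0xF2 = 11110010 → 4-byte char #10 = F2 8D B6 AB.
Leading byte 0xF2 = 11110010 matches 11110xxx → 4-byte sequence.
Byte 1: 0xF2 = 11110010, payload 010 (3 bits).
Byte 2: 0x8D = 10001101 (10xxxxxx ✓), payload 001101.
Byte 3: 0xB6 = 10110110 (10xxxxxx ✓), payload 110110.
Byte 4: 0xAB = 10101011 (10xxxxxx ✓), payload 101011.
Concatenate: 010001101110110101011 = 0x8DDAB (21 bits → U+8DDAB).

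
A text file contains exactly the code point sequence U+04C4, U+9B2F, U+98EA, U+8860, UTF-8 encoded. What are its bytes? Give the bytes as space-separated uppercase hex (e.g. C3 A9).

D3 84 E9 AC AF E9 A3 AA E8 A1 A0

U+04C4: 2-byte form → D3 84.
U+9B2F: 3-byte form → E9 AC AF.
U+98EA: 3-byte form → E9 A3 AA.
U+8860: 3-byte form → E8 A1 A0.
Concatenated (11 bytes): D3 84 E9 AC AF E9 A3 AA E8 A1 A0.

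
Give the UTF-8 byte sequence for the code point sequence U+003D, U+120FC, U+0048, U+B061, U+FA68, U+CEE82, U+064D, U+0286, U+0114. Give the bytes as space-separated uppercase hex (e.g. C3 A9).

3D F0 92 83 BC 48 EB 81 A1 EF A9 A8 F3 8E BA 82 D9 8D CA 86 C4 94

U+003D: 1-byte form → 3D.
U+120FC: 4-byte form → F0 92 83 BC.
U+0048: 1-byte form → 48.
U+B061: 3-byte form → EB 81 A1.
U+FA68: 3-byte form → EF A9 A8.
U+CEE82: 4-byte form → F3 8E BA 82.
U+064D: 2-byte form → D9 8D.
U+0286: 2-byte form → CA 86.
U+0114: 2-byte form → C4 94.
Concatenated (22 bytes): 3D F0 92 83 BC 48 EB 81 A1 EF A9 A8 F3 8E BA 82 D9 8D CA 86 C4 94.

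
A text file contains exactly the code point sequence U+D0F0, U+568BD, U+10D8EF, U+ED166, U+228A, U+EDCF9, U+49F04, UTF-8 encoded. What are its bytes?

U+D0F0: 3-byte form → ED 83 B0.
U+568BD: 4-byte form → F1 96 A2 BD.
U+10D8EF: 4-byte form → F4 8D A3 AF.
U+ED166: 4-byte form → F3 AD 85 A6.
U+228A: 3-byte form → E2 8A 8A.
U+EDCF9: 4-byte form → F3 AD B3 B9.
U+49F04: 4-byte form → F1 89 BC 84.
Concatenated (26 bytes): ED 83 B0 F1 96 A2 BD F4 8D A3 AF F3 AD 85 A6 E2 8A 8A F3 AD B3 B9 F1 89 BC 84.

ED 83 B0 F1 96 A2 BD F4 8D A3 AF F3 AD 85 A6 E2 8A 8A F3 AD B3 B9 F1 89 BC 84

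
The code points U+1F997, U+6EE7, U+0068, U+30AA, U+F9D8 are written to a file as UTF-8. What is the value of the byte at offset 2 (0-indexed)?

U+1F997 → 4-byte form F0 9F A6 97 at offsets 0–3.
Offset 2 falls in char 1's range; it's byte 3 of F0 9F A6 97 = 0xA6.

0xA6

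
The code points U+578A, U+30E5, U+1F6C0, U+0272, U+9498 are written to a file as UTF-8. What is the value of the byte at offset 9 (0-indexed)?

0x80

U+578A → 3-byte form E5 9E 8A at offsets 0–2.
U+30E5 → 3-byte form E3 83 A5 at offsets 3–5.
U+1F6C0 → 4-byte form F0 9F 9B 80 at offsets 6–9.
Offset 9 falls in char 3's range; it's byte 4 of F0 9F 9B 80 = 0x80.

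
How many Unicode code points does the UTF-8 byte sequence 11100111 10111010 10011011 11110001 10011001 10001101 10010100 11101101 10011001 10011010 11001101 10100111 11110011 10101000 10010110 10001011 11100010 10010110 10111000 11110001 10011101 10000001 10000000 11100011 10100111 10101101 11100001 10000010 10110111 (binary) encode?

9

Byte at offset 0: 0xE7 = 11100111 → 3-byte char (#1). Advance 3.
Byte at offset 3: 0xF1 = 11110001 → 4-byte char (#2). Advance 4.
Byte at offset 7: 0xED = 11101101 → 3-byte char (#3). Advance 3.
Byte at offset 10: 0xCD = 11001101 → 2-byte char (#4). Advance 2.
Byte at offset 12: 0xF3 = 11110011 → 4-byte char (#5). Advance 4.
Byte at offset 16: 0xE2 = 11100010 → 3-byte char (#6). Advance 3.
Byte at offset 19: 0xF1 = 11110001 → 4-byte char (#7). Advance 4.
Byte at offset 23: 0xE3 = 11100011 → 3-byte char (#8). Advance 3.
Byte at offset 26: 0xE1 = 11100001 → 3-byte char (#9). Advance 3.
Reached end at offset 29 after 9 code points.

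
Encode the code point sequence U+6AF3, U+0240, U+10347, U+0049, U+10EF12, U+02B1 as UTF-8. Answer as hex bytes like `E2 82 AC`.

E6 AB B3 C9 80 F0 90 8D 87 49 F4 8E BC 92 CA B1

U+6AF3: 3-byte form → E6 AB B3.
U+0240: 2-byte form → C9 80.
U+10347: 4-byte form → F0 90 8D 87.
U+0049: 1-byte form → 49.
U+10EF12: 4-byte form → F4 8E BC 92.
U+02B1: 2-byte form → CA B1.
Concatenated (16 bytes): E6 AB B3 C9 80 F0 90 8D 87 49 F4 8E BC 92 CA B1.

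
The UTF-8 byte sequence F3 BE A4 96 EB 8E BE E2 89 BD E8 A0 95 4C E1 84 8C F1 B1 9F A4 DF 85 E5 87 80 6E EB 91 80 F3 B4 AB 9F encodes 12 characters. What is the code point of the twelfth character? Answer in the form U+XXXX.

U+F4ADF

Offset 0: leading byte 0xF3 = 11110011 → 4-byte char #1 = F3 BE A4 96.
Offset 4: leading byte 0xEB = 11101011 → 3-byte char #2 = EB 8E BE.
Offset 7: leading byte 0xE2 = 11100010 → 3-byte char #3 = E2 89 BD.
Offset 10: leading byte 0xE8 = 11101000 → 3-byte char #4 = E8 A0 95.
Offset 13: leading byte 0x4C = 01001100 → 1-byte char #5 = 4C.
Offset 14: leading byte 0xE1 = 11100001 → 3-byte char #6 = E1 84 8C.
Offset 17: leading byte 0xF1 = 11110001 → 4-byte char #7 = F1 B1 9F A4.
Offset 21: leading byte 0xDF = 11011111 → 2-byte char #8 = DF 85.
Offset 23: leading byte 0xE5 = 11100101 → 3-byte char #9 = E5 87 80.
Offset 26: leading byte 0x6E = 01101110 → 1-byte char #10 = 6E.
Offset 27: leading byte 0xEB = 11101011 → 3-byte char #11 = EB 91 80.
Offset 30: leading byte 0xF3 = 11110011 → 4-byte char #12 = F3 B4 AB 9F.
Leading byte 0xF3 = 11110011 matches 11110xxx → 4-byte sequence.
Byte 1: 0xF3 = 11110011, payload 011 (3 bits).
Byte 2: 0xB4 = 10110100 (10xxxxxx ✓), payload 110100.
Byte 3: 0xAB = 10101011 (10xxxxxx ✓), payload 101011.
Byte 4: 0x9F = 10011111 (10xxxxxx ✓), payload 011111.
Concatenate: 011110100101011011111 = 0xF4ADF (21 bits → U+F4ADF).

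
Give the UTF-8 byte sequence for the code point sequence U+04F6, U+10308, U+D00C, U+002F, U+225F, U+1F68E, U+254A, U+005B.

D3 B6 F0 90 8C 88 ED 80 8C 2F E2 89 9F F0 9F 9A 8E E2 95 8A 5B

U+04F6: 2-byte form → D3 B6.
U+10308: 4-byte form → F0 90 8C 88.
U+D00C: 3-byte form → ED 80 8C.
U+002F: 1-byte form → 2F.
U+225F: 3-byte form → E2 89 9F.
U+1F68E: 4-byte form → F0 9F 9A 8E.
U+254A: 3-byte form → E2 95 8A.
U+005B: 1-byte form → 5B.
Concatenated (21 bytes): D3 B6 F0 90 8C 88 ED 80 8C 2F E2 89 9F F0 9F 9A 8E E2 95 8A 5B.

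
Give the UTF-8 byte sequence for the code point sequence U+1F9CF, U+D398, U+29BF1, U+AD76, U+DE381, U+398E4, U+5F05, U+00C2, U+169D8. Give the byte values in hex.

F0 9F A7 8F ED 8E 98 F0 A9 AF B1 EA B5 B6 F3 9E 8E 81 F0 B9 A3 A4 E5 BC 85 C3 82 F0 96 A7 98

U+1F9CF: 4-byte form → F0 9F A7 8F.
U+D398: 3-byte form → ED 8E 98.
U+29BF1: 4-byte form → F0 A9 AF B1.
U+AD76: 3-byte form → EA B5 B6.
U+DE381: 4-byte form → F3 9E 8E 81.
U+398E4: 4-byte form → F0 B9 A3 A4.
U+5F05: 3-byte form → E5 BC 85.
U+00C2: 2-byte form → C3 82.
U+169D8: 4-byte form → F0 96 A7 98.
Concatenated (31 bytes): F0 9F A7 8F ED 8E 98 F0 A9 AF B1 EA B5 B6 F3 9E 8E 81 F0 B9 A3 A4 E5 BC 85 C3 82 F0 96 A7 98.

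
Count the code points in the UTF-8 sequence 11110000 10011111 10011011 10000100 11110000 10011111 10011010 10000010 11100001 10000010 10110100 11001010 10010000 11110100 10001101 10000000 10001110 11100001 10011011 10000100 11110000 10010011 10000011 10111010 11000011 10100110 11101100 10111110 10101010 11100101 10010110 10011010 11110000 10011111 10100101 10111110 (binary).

11

Byte at offset 0: 0xF0 = 11110000 → 4-byte char (#1). Advance 4.
Byte at offset 4: 0xF0 = 11110000 → 4-byte char (#2). Advance 4.
Byte at offset 8: 0xE1 = 11100001 → 3-byte char (#3). Advance 3.
Byte at offset 11: 0xCA = 11001010 → 2-byte char (#4). Advance 2.
Byte at offset 13: 0xF4 = 11110100 → 4-byte char (#5). Advance 4.
Byte at offset 17: 0xE1 = 11100001 → 3-byte char (#6). Advance 3.
Byte at offset 20: 0xF0 = 11110000 → 4-byte char (#7). Advance 4.
Byte at offset 24: 0xC3 = 11000011 → 2-byte char (#8). Advance 2.
Byte at offset 26: 0xEC = 11101100 → 3-byte char (#9). Advance 3.
Byte at offset 29: 0xE5 = 11100101 → 3-byte char (#10). Advance 3.
Byte at offset 32: 0xF0 = 11110000 → 4-byte char (#11). Advance 4.
Reached end at offset 36 after 11 code points.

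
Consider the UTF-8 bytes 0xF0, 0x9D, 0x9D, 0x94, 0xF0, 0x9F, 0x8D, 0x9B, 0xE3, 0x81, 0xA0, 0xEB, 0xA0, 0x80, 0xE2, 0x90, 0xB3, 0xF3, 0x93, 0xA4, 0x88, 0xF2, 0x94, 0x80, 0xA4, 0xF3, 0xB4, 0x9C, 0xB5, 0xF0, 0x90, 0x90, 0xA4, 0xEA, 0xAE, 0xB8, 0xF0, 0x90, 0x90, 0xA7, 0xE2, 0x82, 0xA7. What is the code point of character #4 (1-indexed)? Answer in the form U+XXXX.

Offset 0: leading byte 0xF0 = 11110000 → 4-byte char #1 = F0 9D 9D 94.
Offset 4: leading byte 0xF0 = 11110000 → 4-byte char #2 = F0 9F 8D 9B.
Offset 8: leading byte 0xE3 = 11100011 → 3-byte char #3 = E3 81 A0.
Offset 11: leading byte 0xEB = 11101011 → 3-byte char #4 = EB A0 80.
Leading byte 0xEB = 11101011 matches 1110xxxx → 3-byte sequence.
Byte 1: 0xEB = 11101011, payload 1011 (4 bits).
Byte 2: 0xA0 = 10100000 (10xxxxxx ✓), payload 100000.
Byte 3: 0x80 = 10000000 (10xxxxxx ✓), payload 000000.
Concatenate: 1011100000000000 = 0xB800 (16 bits → U+B800).

U+B800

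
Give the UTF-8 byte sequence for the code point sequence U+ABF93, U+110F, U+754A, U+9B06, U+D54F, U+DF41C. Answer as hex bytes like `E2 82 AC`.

F2 AB BE 93 E1 84 8F E7 95 8A E9 AC 86 ED 95 8F F3 9F 90 9C

U+ABF93: 4-byte form → F2 AB BE 93.
U+110F: 3-byte form → E1 84 8F.
U+754A: 3-byte form → E7 95 8A.
U+9B06: 3-byte form → E9 AC 86.
U+D54F: 3-byte form → ED 95 8F.
U+DF41C: 4-byte form → F3 9F 90 9C.
Concatenated (20 bytes): F2 AB BE 93 E1 84 8F E7 95 8A E9 AC 86 ED 95 8F F3 9F 90 9C.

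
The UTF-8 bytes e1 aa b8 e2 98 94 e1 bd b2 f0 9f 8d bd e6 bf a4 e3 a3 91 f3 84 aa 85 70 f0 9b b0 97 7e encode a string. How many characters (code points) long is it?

10

Byte at offset 0: 0xE1 = 11100001 → 3-byte char (#1). Advance 3.
Byte at offset 3: 0xE2 = 11100010 → 3-byte char (#2). Advance 3.
Byte at offset 6: 0xE1 = 11100001 → 3-byte char (#3). Advance 3.
Byte at offset 9: 0xF0 = 11110000 → 4-byte char (#4). Advance 4.
Byte at offset 13: 0xE6 = 11100110 → 3-byte char (#5). Advance 3.
Byte at offset 16: 0xE3 = 11100011 → 3-byte char (#6). Advance 3.
Byte at offset 19: 0xF3 = 11110011 → 4-byte char (#7). Advance 4.
Byte at offset 23: 0x70 = 01110000 → 1-byte char (#8). Advance 1.
Byte at offset 24: 0xF0 = 11110000 → 4-byte char (#9). Advance 4.
Byte at offset 28: 0x7E = 01111110 → 1-byte char (#10). Advance 1.
Reached end at offset 29 after 10 code points.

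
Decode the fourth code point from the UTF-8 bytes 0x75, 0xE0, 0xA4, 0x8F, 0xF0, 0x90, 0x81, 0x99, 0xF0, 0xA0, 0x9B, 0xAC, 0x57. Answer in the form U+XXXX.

U+206EC

Offset 0: leading byte 0x75 = 01110101 → 1-byte char #1 = 75.
Offset 1: leading byte 0xE0 = 11100000 → 3-byte char #2 = E0 A4 8F.
Offset 4: leading byte 0xF0 = 11110000 → 4-byte char #3 = F0 90 81 99.
Offset 8: leading byte 0xF0 = 11110000 → 4-byte char #4 = F0 A0 9B AC.
Leading byte 0xF0 = 11110000 matches 11110xxx → 4-byte sequence.
Byte 1: 0xF0 = 11110000, payload 000 (3 bits).
Byte 2: 0xA0 = 10100000 (10xxxxxx ✓), payload 100000.
Byte 3: 0x9B = 10011011 (10xxxxxx ✓), payload 011011.
Byte 4: 0xAC = 10101100 (10xxxxxx ✓), payload 101100.
Concatenate: 000100000011011101100 = 0x206EC (21 bits → U+206EC).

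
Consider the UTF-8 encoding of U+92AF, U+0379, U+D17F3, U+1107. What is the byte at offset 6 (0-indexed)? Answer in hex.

0x91

U+92AF → 3-byte form E9 8A AF at offsets 0–2.
U+0379 → 2-byte form CD B9 at offsets 3–4.
U+D17F3 → 4-byte form F3 91 9F B3 at offsets 5–8.
Offset 6 falls in char 3's range; it's byte 2 of F3 91 9F B3 = 0x91.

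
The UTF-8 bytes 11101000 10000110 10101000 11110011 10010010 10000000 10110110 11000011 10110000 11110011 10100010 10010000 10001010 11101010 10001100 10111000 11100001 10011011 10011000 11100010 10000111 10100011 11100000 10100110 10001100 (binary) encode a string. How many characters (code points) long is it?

Byte at offset 0: 0xE8 = 11101000 → 3-byte char (#1). Advance 3.
Byte at offset 3: 0xF3 = 11110011 → 4-byte char (#2). Advance 4.
Byte at offset 7: 0xC3 = 11000011 → 2-byte char (#3). Advance 2.
Byte at offset 9: 0xF3 = 11110011 → 4-byte char (#4). Advance 4.
Byte at offset 13: 0xEA = 11101010 → 3-byte char (#5). Advance 3.
Byte at offset 16: 0xE1 = 11100001 → 3-byte char (#6). Advance 3.
Byte at offset 19: 0xE2 = 11100010 → 3-byte char (#7). Advance 3.
Byte at offset 22: 0xE0 = 11100000 → 3-byte char (#8). Advance 3.
Reached end at offset 25 after 8 code points.

8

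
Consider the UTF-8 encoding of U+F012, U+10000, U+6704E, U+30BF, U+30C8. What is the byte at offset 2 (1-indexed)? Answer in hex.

1-indexed offset 2 is 0-indexed offset 1.
U+F012 → 3-byte form EF 80 92 at offsets 0–2.
Offset 1 falls in char 1's range; it's byte 2 of EF 80 92 = 0x80.

0x80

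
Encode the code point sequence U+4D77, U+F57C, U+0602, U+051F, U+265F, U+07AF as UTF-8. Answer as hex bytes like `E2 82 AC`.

E4 B5 B7 EF 95 BC D8 82 D4 9F E2 99 9F DE AF

U+4D77: 3-byte form → E4 B5 B7.
U+F57C: 3-byte form → EF 95 BC.
U+0602: 2-byte form → D8 82.
U+051F: 2-byte form → D4 9F.
U+265F: 3-byte form → E2 99 9F.
U+07AF: 2-byte form → DE AF.
Concatenated (15 bytes): E4 B5 B7 EF 95 BC D8 82 D4 9F E2 99 9F DE AF.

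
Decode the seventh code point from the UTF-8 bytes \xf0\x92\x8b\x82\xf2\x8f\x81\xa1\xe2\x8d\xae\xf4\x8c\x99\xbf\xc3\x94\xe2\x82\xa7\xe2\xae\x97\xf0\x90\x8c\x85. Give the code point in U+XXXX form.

Offset 0: leading byte 0xF0 = 11110000 → 4-byte char #1 = F0 92 8B 82.
Offset 4: leading byte 0xF2 = 11110010 → 4-byte char #2 = F2 8F 81 A1.
Offset 8: leading byte 0xE2 = 11100010 → 3-byte char #3 = E2 8D AE.
Offset 11: leading byte 0xF4 = 11110100 → 4-byte char #4 = F4 8C 99 BF.
Offset 15: leading byte 0xC3 = 11000011 → 2-byte char #5 = C3 94.
Offset 17: leading byte 0xE2 = 11100010 → 3-byte char #6 = E2 82 A7.
Offset 20: leading byte 0xE2 = 11100010 → 3-byte char #7 = E2 AE 97.
Leading byte 0xE2 = 11100010 matches 1110xxxx → 3-byte sequence.
Byte 1: 0xE2 = 11100010, payload 0010 (4 bits).
Byte 2: 0xAE = 10101110 (10xxxxxx ✓), payload 101110.
Byte 3: 0x97 = 10010111 (10xxxxxx ✓), payload 010111.
Concatenate: 0010101110010111 = 0x2B97 (16 bits → U+2B97).

U+2B97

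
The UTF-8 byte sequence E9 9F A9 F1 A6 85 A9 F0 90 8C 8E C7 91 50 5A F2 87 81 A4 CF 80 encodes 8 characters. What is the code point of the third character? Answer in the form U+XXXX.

U+1030E

Offset 0: leading byte 0xE9 = 11101001 → 3-byte char #1 = E9 9F A9.
Offset 3: leading byte 0xF1 = 11110001 → 4-byte char #2 = F1 A6 85 A9.
Offset 7: leading byte 0xF0 = 11110000 → 4-byte char #3 = F0 90 8C 8E.
Leading byte 0xF0 = 11110000 matches 11110xxx → 4-byte sequence.
Byte 1: 0xF0 = 11110000, payload 000 (3 bits).
Byte 2: 0x90 = 10010000 (10xxxxxx ✓), payload 010000.
Byte 3: 0x8C = 10001100 (10xxxxxx ✓), payload 001100.
Byte 4: 0x8E = 10001110 (10xxxxxx ✓), payload 001110.
Concatenate: 000010000001100001110 = 0x1030E (21 bits → U+1030E).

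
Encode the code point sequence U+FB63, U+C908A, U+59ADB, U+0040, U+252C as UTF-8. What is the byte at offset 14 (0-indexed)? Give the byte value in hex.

0xAC

U+FB63 → 3-byte form EF AD A3 at offsets 0–2.
U+C908A → 4-byte form F3 89 82 8A at offsets 3–6.
U+59ADB → 4-byte form F1 99 AB 9B at offsets 7–10.
U+0040 → 1-byte form 40 at offsets 11–11.
U+252C → 3-byte form E2 94 AC at offsets 12–14.
Offset 14 falls in char 5's range; it's byte 3 of E2 94 AC = 0xAC.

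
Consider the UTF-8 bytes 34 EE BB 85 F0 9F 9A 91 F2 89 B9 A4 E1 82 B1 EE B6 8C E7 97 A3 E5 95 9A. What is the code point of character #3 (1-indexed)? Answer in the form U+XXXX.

Offset 0: leading byte 0x34 = 00110100 → 1-byte char #1 = 34.
Offset 1: leading byte 0xEE = 11101110 → 3-byte char #2 = EE BB 85.
Offset 4: leading byte 0xF0 = 11110000 → 4-byte char #3 = F0 9F 9A 91.
Leading byte 0xF0 = 11110000 matches 11110xxx → 4-byte sequence.
Byte 1: 0xF0 = 11110000, payload 000 (3 bits).
Byte 2: 0x9F = 10011111 (10xxxxxx ✓), payload 011111.
Byte 3: 0x9A = 10011010 (10xxxxxx ✓), payload 011010.
Byte 4: 0x91 = 10010001 (10xxxxxx ✓), payload 010001.
Concatenate: 000011111011010010001 = 0x1F691 (21 bits → U+1F691).

U+1F691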